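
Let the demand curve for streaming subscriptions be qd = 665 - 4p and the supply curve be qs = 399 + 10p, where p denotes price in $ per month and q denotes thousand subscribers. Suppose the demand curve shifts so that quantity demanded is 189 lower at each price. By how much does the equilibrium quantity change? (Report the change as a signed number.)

Δq = -135

The market clears where 665 - 4p = 399 + 10p. Rearranging, 14p = 266, hence p* = 19.
Plugging p* into demand: q* = 665 - 4(19) = 589.
After the shift, demand is qd = 476 - 4p.
Re-solving, 14p = 77 gives p = 5.5 and q = 454.
Δq = 454 - 589 = -135.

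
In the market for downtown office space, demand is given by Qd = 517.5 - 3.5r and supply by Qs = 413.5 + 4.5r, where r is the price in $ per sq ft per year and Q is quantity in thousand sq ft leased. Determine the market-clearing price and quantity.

The market clears where 517.5 - 3.5r = 413.5 + 4.5r. Rearranging, 8r = 104, hence r* = 13.
Then Q* = 517.5 - 3.5(13) = 472.

r* = 13, Q* = 472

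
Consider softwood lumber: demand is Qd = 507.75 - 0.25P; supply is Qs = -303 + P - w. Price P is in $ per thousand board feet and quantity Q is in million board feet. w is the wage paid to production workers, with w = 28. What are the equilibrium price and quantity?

P* = 671, Q* = 340

With w = 28, supply is Qs = -331 + P.
The market clears where 507.75 - 0.25P = -331 + P. Rearranging, 1.25P = 838.75, hence P* = 671.
Substitute back: Q* = 507.75 - 0.25(671) = 340.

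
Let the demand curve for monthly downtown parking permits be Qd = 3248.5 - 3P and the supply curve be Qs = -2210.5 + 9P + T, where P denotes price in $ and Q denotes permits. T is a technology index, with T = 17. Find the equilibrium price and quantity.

P* = 453.5, Q* = 1888

With T = 17, supply is Qs = -2193.5 + 9P.
At equilibrium Qd = Qs, so 3248.5 - 3P = -2193.5 + 9P; collecting terms, 5442 = 12P and P* = 453.5.
Plugging P* into demand: Q* = 3248.5 - 3(453.5) = 1888.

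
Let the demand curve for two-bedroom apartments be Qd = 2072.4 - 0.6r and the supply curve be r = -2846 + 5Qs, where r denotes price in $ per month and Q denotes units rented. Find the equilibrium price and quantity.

r* = 1879, Q* = 945

Rewriting in direct form: Qs = 569.2 + 0.2r.
Equating demand and supply, 2072.4 - 0.6r = 569.2 + 0.2r gives 0.8r = 1503.2, so r* = 1879.
Plugging r* into demand: Q* = 2072.4 - 0.6(1879) = 945.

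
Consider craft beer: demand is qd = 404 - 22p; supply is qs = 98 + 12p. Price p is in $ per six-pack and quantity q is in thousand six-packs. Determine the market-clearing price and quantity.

p* = 9, q* = 206

At equilibrium qd = qs, so 404 - 22p = 98 + 12p; collecting terms, 306 = 34p and p* = 9.
From the demand curve, q* = 404 - 22(9) = 206.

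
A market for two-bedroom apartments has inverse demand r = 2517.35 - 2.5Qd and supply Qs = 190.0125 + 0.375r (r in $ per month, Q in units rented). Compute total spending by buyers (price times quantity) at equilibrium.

Rewriting in direct form: Qd = 1006.94 - 0.4r.
At equilibrium Qd = Qs, so 1006.94 - 0.4r = 190.0125 + 0.375r; collecting terms, 816.9275 = 0.775r and r* = 1054.1.
Then Q* = 1006.94 - 0.4(1054.1) = 585.3.
Total spending by buyers = r* × Q* = 1054.1 × 585.3 = 616964.73.

Total spending by buyers = 616964.73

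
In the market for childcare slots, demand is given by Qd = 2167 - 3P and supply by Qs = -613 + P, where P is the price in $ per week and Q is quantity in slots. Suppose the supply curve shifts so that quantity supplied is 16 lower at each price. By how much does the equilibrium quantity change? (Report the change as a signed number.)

ΔQ = -12

Equating demand and supply, 2167 - 3P = -613 + P gives 4P = 2780, so P* = 695.
Then Q* = 2167 - 3(695) = 82.
After the shift, supply is Qs = -629 + P.
The new intersection has 2796 = 4P, i.e. P = 699, Q = 70.
ΔQ = 70 - 82 = -12.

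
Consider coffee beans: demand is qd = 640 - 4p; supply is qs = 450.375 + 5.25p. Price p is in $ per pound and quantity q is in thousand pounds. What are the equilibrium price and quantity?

Set qd = qs: 640 - 4p = 450.375 + 5.25p, so 189.625 = 9.25p and p* = 20.5.
From the demand curve, q* = 640 - 4(20.5) = 558.

p* = 20.5, q* = 558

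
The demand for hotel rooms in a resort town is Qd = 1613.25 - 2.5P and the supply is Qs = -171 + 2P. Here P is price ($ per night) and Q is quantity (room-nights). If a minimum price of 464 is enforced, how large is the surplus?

With P fixed at 464, quantity demanded is 453.25 and quantity supplied is 757.
Surplus = Qs - Qd = 757 - 453.25 = 303.75.

Surplus = 303.75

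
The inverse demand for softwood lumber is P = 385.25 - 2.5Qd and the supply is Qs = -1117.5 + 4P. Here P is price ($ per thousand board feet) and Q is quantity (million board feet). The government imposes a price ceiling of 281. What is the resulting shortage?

Shortage = 35.2

In direct form, Qd = 154.1 - 0.4P.
Evaluating both curves at the ceiling price 281 gives Qd = 41.7, Qs = 6.5.
Shortage = Qd - Qs = 41.7 - 6.5 = 35.2.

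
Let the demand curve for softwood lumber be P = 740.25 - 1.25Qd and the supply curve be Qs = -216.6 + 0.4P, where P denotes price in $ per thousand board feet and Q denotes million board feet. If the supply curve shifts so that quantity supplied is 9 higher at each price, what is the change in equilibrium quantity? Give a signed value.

ΔQ = 6

Rewriting in direct form: Qd = 592.2 - 0.8P.
At equilibrium Qd = Qs, so 592.2 - 0.8P = -216.6 + 0.4P; collecting terms, 808.8 = 1.2P and P* = 674.
Then Q* = 592.2 - 0.8(674) = 53.
After the shift, supply is Qs = -207.6 + 0.4P.
Re-solving, 1.2P = 799.8 gives P = 666.5 and Q = 59.
ΔQ = 59 - 53 = 6.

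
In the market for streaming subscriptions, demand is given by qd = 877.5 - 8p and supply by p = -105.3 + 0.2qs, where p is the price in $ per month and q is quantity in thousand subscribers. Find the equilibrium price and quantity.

p* = 27, q* = 661.5

In direct form, qs = 526.5 + 5p.
Set qd = qs: 877.5 - 8p = 526.5 + 5p, so 351 = 13p and p* = 27.
Substitute back: q* = 877.5 - 8(27) = 661.5.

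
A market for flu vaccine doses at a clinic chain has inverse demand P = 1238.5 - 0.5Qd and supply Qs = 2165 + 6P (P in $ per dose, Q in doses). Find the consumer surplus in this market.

In direct form, Qd = 2477 - 2P.
At equilibrium Qd = Qs, so 2477 - 2P = 2165 + 6P; collecting terms, 312 = 8P and P* = 39.
Then Q* = 2477 - 2(39) = 2399.
Demand choke price (Qd = 0): P = 2477/2 = 1238.5. Consumer surplus = ½ × (1238.5 - 39) × 2399 = 1438800.25.

Consumer surplus = 1438800.25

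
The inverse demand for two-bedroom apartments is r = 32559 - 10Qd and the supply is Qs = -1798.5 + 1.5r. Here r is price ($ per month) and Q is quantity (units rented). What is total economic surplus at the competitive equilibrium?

In direct form, Qd = 3255.9 - 0.1r.
Set Qd = Qs: 3255.9 - 0.1r = -1798.5 + 1.5r, so 5054.4 = 1.6r and r* = 3159.
Plugging r* into demand: Q* = 3255.9 - 0.1(3159) = 2940.
Demand choke price = 32559; supply choke price = 1199. CS = ½(32559 - 3159)(2940) = 43218000; PS = ½(3159 - 1199)(2940) = 2881200. Total surplus = 46099200.

Total surplus = 46099200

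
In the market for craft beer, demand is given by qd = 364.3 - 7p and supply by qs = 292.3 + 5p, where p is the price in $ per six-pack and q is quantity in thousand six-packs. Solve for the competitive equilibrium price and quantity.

p* = 6, q* = 322.3

The market clears where 364.3 - 7p = 292.3 + 5p. Rearranging, 12p = 72, hence p* = 6.
Plugging p* into demand: q* = 364.3 - 7(6) = 322.3.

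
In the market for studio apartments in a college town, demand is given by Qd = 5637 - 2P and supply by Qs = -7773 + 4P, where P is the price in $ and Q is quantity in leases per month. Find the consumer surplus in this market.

At equilibrium Qd = Qs, so 5637 - 2P = -7773 + 4P; collecting terms, 13410 = 6P and P* = 2235.
Plugging P* into demand: Q* = 5637 - 2(2235) = 1167.
Demand choke price (Qd = 0): P = 5637/2 = 2818.5. Consumer surplus = ½ × (2818.5 - 2235) × 1167 = 340472.25.

Consumer surplus = 340472.25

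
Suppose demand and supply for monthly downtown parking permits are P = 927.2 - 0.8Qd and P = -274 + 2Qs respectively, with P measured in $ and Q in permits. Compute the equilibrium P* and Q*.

In direct form, Qd = 1159 - 1.25P and Qs = 137 + 0.5P.
The market clears where 1159 - 1.25P = 137 + 0.5P. Rearranging, 1.75P = 1022, hence P* = 584.
Substitute back: Q* = 1159 - 1.25(584) = 429.

P* = 584, Q* = 429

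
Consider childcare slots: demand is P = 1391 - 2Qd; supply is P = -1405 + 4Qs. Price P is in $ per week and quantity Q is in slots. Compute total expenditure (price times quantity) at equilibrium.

Total expenditure = 213894

Solving each curve for Q: Qd = 695.5 - 0.5P and Qs = 351.25 + 0.25P.
Set Qd = Qs: 695.5 - 0.5P = 351.25 + 0.25P, so 344.25 = 0.75P and P* = 459.
Then Q* = 695.5 - 0.5(459) = 466.
Total expenditure = P* × Q* = 459 × 466 = 213894.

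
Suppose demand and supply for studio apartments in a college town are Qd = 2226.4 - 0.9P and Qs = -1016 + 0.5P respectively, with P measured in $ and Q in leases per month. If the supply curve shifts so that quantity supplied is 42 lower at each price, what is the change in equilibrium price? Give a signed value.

ΔP = 30

The market clears where 2226.4 - 0.9P = -1016 + 0.5P. Rearranging, 1.4P = 3242.4, hence P* = 2316.
Substitute back: Q* = 2226.4 - 0.9(2316) = 142.
After the shift, supply is Qs = -1058 + 0.5P.
Re-solving, 1.4P = 3284.4 gives P = 2346 and Q = 115.
ΔP = 2346 - 2316 = 30.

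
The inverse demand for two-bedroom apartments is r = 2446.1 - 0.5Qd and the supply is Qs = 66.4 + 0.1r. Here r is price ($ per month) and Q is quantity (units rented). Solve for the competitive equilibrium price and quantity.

r* = 2298, Q* = 296.2

Rewriting in direct form: Qd = 4892.2 - 2r.
The market clears where 4892.2 - 2r = 66.4 + 0.1r. Rearranging, 2.1r = 4825.8, hence r* = 2298.
Then Q* = 4892.2 - 2(2298) = 296.2.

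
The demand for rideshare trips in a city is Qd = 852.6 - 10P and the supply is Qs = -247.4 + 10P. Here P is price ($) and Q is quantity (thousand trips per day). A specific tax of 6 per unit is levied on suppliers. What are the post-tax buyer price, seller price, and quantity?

The tax drives a wedge P_b - P_s = 6. Substituting P_s = P_b - 6 into supply: Qs = -307.4 + 10P_b.
Equate demand and the shifted supply: 852.6 - 10P_b = -307.4 + 10P_b, giving 20P_b = 1160, so P_b = 58.
So P_s = 52 and the quantity traded is Q = 852.6 - 10(58) = 272.6.

P_b = 58, P_s = 52, Q = 272.6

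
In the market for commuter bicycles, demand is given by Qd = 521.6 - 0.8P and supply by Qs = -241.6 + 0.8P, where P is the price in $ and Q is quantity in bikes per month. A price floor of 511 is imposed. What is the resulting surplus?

At P = 511: Qd = 112.8 and Qs = 167.2.
Surplus = Qs - Qd = 167.2 - 112.8 = 54.4.

Surplus = 54.4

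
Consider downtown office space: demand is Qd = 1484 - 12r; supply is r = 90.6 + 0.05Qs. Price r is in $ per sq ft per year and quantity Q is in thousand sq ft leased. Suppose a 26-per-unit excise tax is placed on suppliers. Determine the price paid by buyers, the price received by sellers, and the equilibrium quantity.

r_b = 119.25, r_s = 93.25, Q = 53

Inverting to quantity form: Qs = -1812 + 20r.
With a tax of 26 on suppliers, they supply based on the net price r_s = r_b - 26, so Qs = -2332 + 20r_b.
Set Qd = Qs: 1484 - 12r_b = -2332 + 20r_b, so 3816 = 32r_b and r_b = 119.25.
Then r_s = 119.25 - 26 = 93.25 and Q = 1484 - 12(119.25) = 53.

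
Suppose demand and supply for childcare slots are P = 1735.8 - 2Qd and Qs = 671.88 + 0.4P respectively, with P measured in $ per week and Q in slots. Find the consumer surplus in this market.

Consumer surplus = 576081

In direct form, Qd = 867.9 - 0.5P.
Set Qd = Qs: 867.9 - 0.5P = 671.88 + 0.4P, so 196.02 = 0.9P and P* = 217.8.
Substitute back: Q* = 867.9 - 0.5(217.8) = 759.
Demand choke price (Qd = 0): P = 867.9/0.5 = 1735.8. Consumer surplus = ½ × (1735.8 - 217.8) × 759 = 576081.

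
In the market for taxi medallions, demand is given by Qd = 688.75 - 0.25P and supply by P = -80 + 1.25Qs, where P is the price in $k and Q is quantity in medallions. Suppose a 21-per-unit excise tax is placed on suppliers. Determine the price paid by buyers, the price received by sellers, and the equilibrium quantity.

Inverting to quantity form: Qs = 64 + 0.8P.
With a tax of 21 on suppliers, they supply based on the net price P_s = P_b - 21, so Qs = 47.2 + 0.8P_b.
Equate demand and the shifted supply: 688.75 - 0.25P_b = 47.2 + 0.8P_b, giving 1.05P_b = 641.55, so P_b = 611.
Then P_s = 611 - 21 = 590 and Q = 688.75 - 0.25(611) = 536.

P_b = 611, P_s = 590, Q = 536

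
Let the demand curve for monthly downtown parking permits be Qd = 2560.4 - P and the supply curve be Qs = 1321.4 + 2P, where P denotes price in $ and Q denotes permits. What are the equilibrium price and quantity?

P* = 413, Q* = 2147.4

Equating demand and supply, 2560.4 - P = 1321.4 + 2P gives 3P = 1239, so P* = 413.
From the demand curve, Q* = 2560.4 - 413 = 2147.4.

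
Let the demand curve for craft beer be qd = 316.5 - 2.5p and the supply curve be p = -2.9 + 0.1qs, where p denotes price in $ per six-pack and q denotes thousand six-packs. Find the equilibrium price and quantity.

p* = 23, q* = 259

In direct form, qs = 29 + 10p.
The market clears where 316.5 - 2.5p = 29 + 10p. Rearranging, 12.5p = 287.5, hence p* = 23.
Substitute back: q* = 316.5 - 2.5(23) = 259.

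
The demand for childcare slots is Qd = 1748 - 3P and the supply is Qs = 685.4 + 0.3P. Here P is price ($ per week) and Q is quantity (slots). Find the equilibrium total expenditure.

Total expenditure = 251804

The market clears where 1748 - 3P = 685.4 + 0.3P. Rearranging, 3.3P = 1062.6, hence P* = 322.
Plugging P* into demand: Q* = 1748 - 3(322) = 782.
Total expenditure = P* × Q* = 322 × 782 = 251804.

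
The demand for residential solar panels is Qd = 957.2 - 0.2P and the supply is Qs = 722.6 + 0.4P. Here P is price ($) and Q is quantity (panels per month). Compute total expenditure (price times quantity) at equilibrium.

Total expenditure = 343689

Equating demand and supply, 957.2 - 0.2P = 722.6 + 0.4P gives 0.6P = 234.6, so P* = 391.
Substitute back: Q* = 957.2 - 0.2(391) = 879.
Total expenditure = P* × Q* = 391 × 879 = 343689.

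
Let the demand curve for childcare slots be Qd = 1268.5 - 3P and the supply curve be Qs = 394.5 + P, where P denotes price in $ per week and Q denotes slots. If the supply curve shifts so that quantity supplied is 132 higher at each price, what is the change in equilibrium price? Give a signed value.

ΔP = -33

The market clears where 1268.5 - 3P = 394.5 + P. Rearranging, 4P = 874, hence P* = 218.5.
Then Q* = 1268.5 - 3(218.5) = 613.
After the shift, supply is Qs = 526.5 + P.
The new intersection has 742 = 4P, i.e. P = 185.5, Q = 712.
ΔP = 185.5 - 218.5 = -33.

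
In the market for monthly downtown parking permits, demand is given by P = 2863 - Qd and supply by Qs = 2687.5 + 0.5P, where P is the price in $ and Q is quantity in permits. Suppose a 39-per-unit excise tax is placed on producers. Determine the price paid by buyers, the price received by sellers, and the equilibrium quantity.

P_b = 130, P_s = 91, Q = 2733

Rewriting in direct form: Qd = 2863 - P.
The tax drives a wedge P_b - P_s = 39. Substituting P_s = P_b - 39 into supply: Qs = 2668 + 0.5P_b.
Market clearing requires 2863 - P_b = 2668 + 0.5P_b; hence 195 = 1.5P_b and P_b = 130.
So P_s = 91 and the quantity traded is Q = 2863 - 130 = 2733.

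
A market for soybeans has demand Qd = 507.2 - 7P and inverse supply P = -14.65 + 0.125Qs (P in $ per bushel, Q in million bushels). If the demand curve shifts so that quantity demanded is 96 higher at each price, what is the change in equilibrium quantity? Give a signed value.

ΔQ = 51.2

Solving each curve for Q: Qs = 117.2 + 8P.
At equilibrium Qd = Qs, so 507.2 - 7P = 117.2 + 8P; collecting terms, 390 = 15P and P* = 26.
Then Q* = 507.2 - 7(26) = 325.2.
After the shift, demand is Qd = 603.2 - 7P.
Re-solving, 15P = 486 gives P = 32.4 and Q = 376.4.
ΔQ = 376.4 - 325.2 = 51.2.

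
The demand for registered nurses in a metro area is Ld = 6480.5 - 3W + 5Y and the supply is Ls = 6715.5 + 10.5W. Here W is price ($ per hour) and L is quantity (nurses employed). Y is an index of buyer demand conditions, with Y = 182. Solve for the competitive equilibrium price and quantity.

W* = 50, L* = 7240.5

With Y = 182, demand is Ld = 7390.5 - 3W.
At equilibrium Ld = Ls, so 7390.5 - 3W = 6715.5 + 10.5W; collecting terms, 675 = 13.5W and W* = 50.
Plugging W* into demand: L* = 7390.5 - 3(50) = 7240.5.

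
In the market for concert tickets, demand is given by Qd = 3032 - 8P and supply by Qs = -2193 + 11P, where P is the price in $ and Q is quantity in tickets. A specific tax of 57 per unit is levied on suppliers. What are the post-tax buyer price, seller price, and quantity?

P_b = 308, P_s = 251, Q = 568

The tax drives a wedge P_b - P_s = 57. Substituting P_s = P_b - 57 into supply: Qs = -2820 + 11P_b.
Market clearing requires 3032 - 8P_b = -2820 + 11P_b; hence 5852 = 19P_b and P_b = 308.
So P_s = 251 and the quantity traded is Q = 3032 - 8(308) = 568.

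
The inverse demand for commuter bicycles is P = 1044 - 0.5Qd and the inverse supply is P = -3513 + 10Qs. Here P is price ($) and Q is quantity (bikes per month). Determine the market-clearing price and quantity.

P* = 827, Q* = 434

In direct form, Qd = 2088 - 2P and Qs = 351.3 + 0.1P.
Equating demand and supply, 2088 - 2P = 351.3 + 0.1P gives 2.1P = 1736.7, so P* = 827.
Then Q* = 2088 - 2(827) = 434.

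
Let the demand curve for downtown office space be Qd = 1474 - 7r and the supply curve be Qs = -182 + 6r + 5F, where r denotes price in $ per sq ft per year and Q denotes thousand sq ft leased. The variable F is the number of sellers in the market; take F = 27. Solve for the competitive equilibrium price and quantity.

With F = 27, supply is Qs = -47 + 6r.
Set Qd = Qs: 1474 - 7r = -47 + 6r, so 1521 = 13r and r* = 117.
Then Q* = 1474 - 7(117) = 655.

r* = 117, Q* = 655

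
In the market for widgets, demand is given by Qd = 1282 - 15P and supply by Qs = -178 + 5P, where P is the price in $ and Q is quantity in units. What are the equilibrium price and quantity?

P* = 73, Q* = 187

Set Qd = Qs: 1282 - 15P = -178 + 5P, so 1460 = 20P and P* = 73.
From the demand curve, Q* = 1282 - 15(73) = 187.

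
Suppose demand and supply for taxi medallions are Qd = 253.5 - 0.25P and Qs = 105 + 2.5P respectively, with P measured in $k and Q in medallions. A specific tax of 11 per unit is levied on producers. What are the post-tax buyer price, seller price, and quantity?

P_b = 64, P_s = 53, Q = 237.5

The tax drives a wedge P_b - P_s = 11. Substituting P_s = P_b - 11 into supply: Qs = 77.5 + 2.5P_b.
Market clearing requires 253.5 - 0.25P_b = 77.5 + 2.5P_b; hence 176 = 2.75P_b and P_b = 64.
Then P_s = 64 - 11 = 53 and Q = 253.5 - 0.25(64) = 237.5.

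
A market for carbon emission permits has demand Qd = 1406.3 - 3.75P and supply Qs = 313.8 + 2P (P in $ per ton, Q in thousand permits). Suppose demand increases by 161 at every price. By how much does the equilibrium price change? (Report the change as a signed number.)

Set Qd = Qs: 1406.3 - 3.75P = 313.8 + 2P, so 1092.5 = 5.75P and P* = 190.
Then Q* = 1406.3 - 3.75(190) = 693.8.
After the shift, demand is Qd = 1567.3 - 3.75P.
Re-solving, 5.75P = 1253.5 gives P = 218 and Q = 749.8.
ΔP = 218 - 190 = 28.

ΔP = 28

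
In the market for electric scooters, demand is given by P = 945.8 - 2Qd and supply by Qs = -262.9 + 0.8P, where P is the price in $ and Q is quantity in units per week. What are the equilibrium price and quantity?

Inverting to quantity form: Qd = 472.9 - 0.5P.
Set Qd = Qs: 472.9 - 0.5P = -262.9 + 0.8P, so 735.8 = 1.3P and P* = 566.
Substitute back: Q* = 472.9 - 0.5(566) = 189.9.

P* = 566, Q* = 189.9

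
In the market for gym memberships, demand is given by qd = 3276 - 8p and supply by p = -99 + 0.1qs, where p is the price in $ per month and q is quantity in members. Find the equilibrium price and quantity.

p* = 127, q* = 2260

Solving each curve for q: qs = 990 + 10p.
At equilibrium qd = qs, so 3276 - 8p = 990 + 10p; collecting terms, 2286 = 18p and p* = 127.
Substitute back: q* = 3276 - 8(127) = 2260.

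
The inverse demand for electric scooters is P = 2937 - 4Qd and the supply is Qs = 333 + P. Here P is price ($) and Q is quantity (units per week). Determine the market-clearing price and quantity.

P* = 321, Q* = 654

Inverting to quantity form: Qd = 734.25 - 0.25P.
The market clears where 734.25 - 0.25P = 333 + P. Rearranging, 1.25P = 401.25, hence P* = 321.
Then Q* = 734.25 - 0.25(321) = 654.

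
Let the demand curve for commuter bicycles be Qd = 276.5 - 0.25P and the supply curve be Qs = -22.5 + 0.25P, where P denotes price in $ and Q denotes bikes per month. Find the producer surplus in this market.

Producer surplus = 32258

The market clears where 276.5 - 0.25P = -22.5 + 0.25P. Rearranging, 0.5P = 299, hence P* = 598.
Substitute back: Q* = 276.5 - 0.25(598) = 127.
Supply choke price (Qs = 0): P = 90. Producer surplus = ½ × (598 - 90) × 127 = 32258.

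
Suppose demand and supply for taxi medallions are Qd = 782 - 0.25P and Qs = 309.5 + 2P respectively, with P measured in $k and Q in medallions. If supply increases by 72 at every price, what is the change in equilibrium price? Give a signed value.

ΔP = -32

Set Qd = Qs: 782 - 0.25P = 309.5 + 2P, so 472.5 = 2.25P and P* = 210.
Then Q* = 782 - 0.25(210) = 729.5.
After the shift, supply is Qs = 381.5 + 2P.
The new intersection has 400.5 = 2.25P, i.e. P = 178, Q = 737.5.
ΔP = 178 - 210 = -32.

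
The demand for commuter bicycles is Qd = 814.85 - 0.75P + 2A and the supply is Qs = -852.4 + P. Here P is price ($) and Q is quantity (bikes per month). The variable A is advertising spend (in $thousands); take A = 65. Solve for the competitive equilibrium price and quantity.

P* = 1027, Q* = 174.6

With A = 65, demand is Qd = 944.85 - 0.75P.
At equilibrium Qd = Qs, so 944.85 - 0.75P = -852.4 + P; collecting terms, 1797.25 = 1.75P and P* = 1027.
From the demand curve, Q* = 944.85 - 0.75(1027) = 174.6.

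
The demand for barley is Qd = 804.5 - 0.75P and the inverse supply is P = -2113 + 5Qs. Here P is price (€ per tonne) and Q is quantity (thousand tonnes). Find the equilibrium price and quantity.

P* = 402, Q* = 503

Rewriting in direct form: Qs = 422.6 + 0.2P.
Set Qd = Qs: 804.5 - 0.75P = 422.6 + 0.2P, so 381.9 = 0.95P and P* = 402.
Plugging P* into demand: Q* = 804.5 - 0.75(402) = 503.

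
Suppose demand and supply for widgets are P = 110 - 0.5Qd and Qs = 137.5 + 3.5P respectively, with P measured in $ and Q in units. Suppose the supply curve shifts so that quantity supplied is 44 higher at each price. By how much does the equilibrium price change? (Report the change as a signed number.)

In direct form, Qd = 220 - 2P.
Equating demand and supply, 220 - 2P = 137.5 + 3.5P gives 5.5P = 82.5, so P* = 15.
Substitute back: Q* = 220 - 2(15) = 190.
After the shift, supply is Qs = 181.5 + 3.5P.
The new intersection has 38.5 = 5.5P, i.e. P = 7, Q = 206.
ΔP = 7 - 15 = -8.

ΔP = -8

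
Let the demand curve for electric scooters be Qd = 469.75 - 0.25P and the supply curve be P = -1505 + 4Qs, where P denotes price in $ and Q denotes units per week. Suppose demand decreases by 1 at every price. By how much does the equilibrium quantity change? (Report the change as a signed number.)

Rewriting in direct form: Qs = 376.25 + 0.25P.
Set Qd = Qs: 469.75 - 0.25P = 376.25 + 0.25P, so 93.5 = 0.5P and P* = 187.
Plugging P* into demand: Q* = 469.75 - 0.25(187) = 423.
After the shift, demand is Qd = 468.75 - 0.25P.
New equilibrium: 92.5 = 0.5P, so P = 185 and Q = 422.5.
ΔQ = 422.5 - 423 = -0.5.

ΔQ = -0.5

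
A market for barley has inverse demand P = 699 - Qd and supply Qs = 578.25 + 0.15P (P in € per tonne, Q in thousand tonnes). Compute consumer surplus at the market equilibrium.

Consumer surplus = 176418

Inverting to quantity form: Qd = 699 - P.
Equating demand and supply, 699 - P = 578.25 + 0.15P gives 1.15P = 120.75, so P* = 105.
From the demand curve, Q* = 699 - 105 = 594.
Demand choke price (Qd = 0): P = 699. Consumer surplus = ½ × (699 - 105) × 594 = 176418.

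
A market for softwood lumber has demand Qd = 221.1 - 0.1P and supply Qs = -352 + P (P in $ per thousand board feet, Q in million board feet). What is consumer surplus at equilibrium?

At equilibrium Qd = Qs, so 221.1 - 0.1P = -352 + P; collecting terms, 573.1 = 1.1P and P* = 521.
From the demand curve, Q* = 221.1 - 0.1(521) = 169.
Demand choke price (Qd = 0): P = 221.1/0.1 = 2211. Consumer surplus = ½ × (2211 - 521) × 169 = 142805.

Consumer surplus = 142805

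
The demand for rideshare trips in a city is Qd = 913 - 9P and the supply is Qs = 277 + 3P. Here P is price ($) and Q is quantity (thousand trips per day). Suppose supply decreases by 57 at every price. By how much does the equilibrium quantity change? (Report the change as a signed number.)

ΔQ = -42.75

At equilibrium Qd = Qs, so 913 - 9P = 277 + 3P; collecting terms, 636 = 12P and P* = 53.
From the demand curve, Q* = 913 - 9(53) = 436.
After the shift, supply is Qs = 220 + 3P.
The new intersection has 693 = 12P, i.e. P = 57.75, Q = 393.25.
ΔQ = 393.25 - 436 = -42.75.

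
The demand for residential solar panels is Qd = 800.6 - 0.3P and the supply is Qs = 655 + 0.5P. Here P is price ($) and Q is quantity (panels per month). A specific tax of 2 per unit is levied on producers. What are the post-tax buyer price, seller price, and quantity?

With a tax of 2 on producers, they supply based on the net price P_s = P_b - 2, so Qs = 654 + 0.5P_b.
Set Qd = Qs: 800.6 - 0.3P_b = 654 + 0.5P_b, so 146.6 = 0.8P_b and P_b = 183.25.
So P_s = 181.25 and the quantity traded is Q = 800.6 - 0.3(183.25) = 745.625.

P_b = 183.25, P_s = 181.25, Q = 745.625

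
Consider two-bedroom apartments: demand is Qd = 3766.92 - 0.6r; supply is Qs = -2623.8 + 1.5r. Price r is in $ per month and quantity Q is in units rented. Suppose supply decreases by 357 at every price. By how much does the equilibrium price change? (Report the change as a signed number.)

The market clears where 3766.92 - 0.6r = -2623.8 + 1.5r. Rearranging, 2.1r = 6390.72, hence r* = 3043.2.
From the demand curve, Q* = 3766.92 - 0.6(3043.2) = 1941.
After the shift, supply is Qs = -2980.8 + 1.5r.
Re-solving, 2.1r = 6747.72 gives r = 3213.2 and Q = 1839.
Δr = 3213.2 - 3043.2 = 170.

Δr = 170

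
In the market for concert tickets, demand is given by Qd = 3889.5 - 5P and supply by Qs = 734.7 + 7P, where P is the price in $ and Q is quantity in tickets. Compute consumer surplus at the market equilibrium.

Set Qd = Qs: 3889.5 - 5P = 734.7 + 7P, so 3154.8 = 12P and P* = 262.9.
Plugging P* into demand: Q* = 3889.5 - 5(262.9) = 2575.
Demand choke price (Qd = 0): P = 3889.5/5 = 777.9. Consumer surplus = ½ × (777.9 - 262.9) × 2575 = 663062.5.

Consumer surplus = 663062.5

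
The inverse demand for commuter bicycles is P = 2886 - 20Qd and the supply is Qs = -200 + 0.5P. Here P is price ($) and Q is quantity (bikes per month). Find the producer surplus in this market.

Solving each curve for Q: Qd = 144.3 - 0.05P.
Set Qd = Qs: 144.3 - 0.05P = -200 + 0.5P, so 344.3 = 0.55P and P* = 626.
From the demand curve, Q* = 144.3 - 0.05(626) = 113.
Supply choke price (Qs = 0): P = 400. Producer surplus = ½ × (626 - 400) × 113 = 12769.

Producer surplus = 12769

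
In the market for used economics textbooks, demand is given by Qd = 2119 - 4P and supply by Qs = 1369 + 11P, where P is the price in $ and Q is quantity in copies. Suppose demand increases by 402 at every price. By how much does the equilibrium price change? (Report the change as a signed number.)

Set Qd = Qs: 2119 - 4P = 1369 + 11P, so 750 = 15P and P* = 50.
From the demand curve, Q* = 2119 - 4(50) = 1919.
After the shift, demand is Qd = 2521 - 4P.
Re-solving, 15P = 1152 gives P = 76.8 and Q = 2213.8.
ΔP = 76.8 - 50 = 26.8.

ΔP = 26.8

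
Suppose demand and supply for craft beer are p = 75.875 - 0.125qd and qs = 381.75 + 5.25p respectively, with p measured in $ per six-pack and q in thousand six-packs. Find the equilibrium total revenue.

Inverting to quantity form: qd = 607 - 8p.
The market clears where 607 - 8p = 381.75 + 5.25p. Rearranging, 13.25p = 225.25, hence p* = 17.
Plugging p* into demand: q* = 607 - 8(17) = 471.
Total revenue = p* × q* = 17 × 471 = 8007.

Total revenue = 8007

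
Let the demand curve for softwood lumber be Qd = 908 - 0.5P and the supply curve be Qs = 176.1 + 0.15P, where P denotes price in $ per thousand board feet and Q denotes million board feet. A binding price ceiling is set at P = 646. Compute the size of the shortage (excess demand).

At P = 646: Qd = 585 and Qs = 273.
Shortage = Qd - Qs = 585 - 273 = 312.

Shortage = 312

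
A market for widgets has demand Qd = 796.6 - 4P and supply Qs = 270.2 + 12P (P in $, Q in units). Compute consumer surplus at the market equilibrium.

Equating demand and supply, 796.6 - 4P = 270.2 + 12P gives 16P = 526.4, so P* = 32.9.
From the demand curve, Q* = 796.6 - 4(32.9) = 665.
Demand choke price (Qd = 0): P = 796.6/4 = 199.15. Consumer surplus = ½ × (199.15 - 32.9) × 665 = 55278.125.

Consumer surplus = 55278.125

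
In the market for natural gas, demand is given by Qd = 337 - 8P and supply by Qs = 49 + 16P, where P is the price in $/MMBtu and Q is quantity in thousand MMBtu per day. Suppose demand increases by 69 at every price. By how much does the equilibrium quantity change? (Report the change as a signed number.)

ΔQ = 46

The market clears where 337 - 8P = 49 + 16P. Rearranging, 24P = 288, hence P* = 12.
From the demand curve, Q* = 337 - 8(12) = 241.
After the shift, demand is Qd = 406 - 8P.
Re-solving, 24P = 357 gives P = 14.875 and Q = 287.
ΔQ = 287 - 241 = 46.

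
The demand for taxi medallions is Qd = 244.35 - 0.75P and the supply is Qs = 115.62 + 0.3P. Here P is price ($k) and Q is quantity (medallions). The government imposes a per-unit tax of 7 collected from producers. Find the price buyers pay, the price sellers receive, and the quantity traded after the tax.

P_b = 124.6, P_s = 117.6, Q = 150.9

The tax drives a wedge P_b - P_s = 7. Substituting P_s = P_b - 7 into supply: Qs = 113.52 + 0.3P_b.
Market clearing requires 244.35 - 0.75P_b = 113.52 + 0.3P_b; hence 130.83 = 1.05P_b and P_b = 124.6.
Then P_s = 124.6 - 7 = 117.6 and Q = 244.35 - 0.75(124.6) = 150.9.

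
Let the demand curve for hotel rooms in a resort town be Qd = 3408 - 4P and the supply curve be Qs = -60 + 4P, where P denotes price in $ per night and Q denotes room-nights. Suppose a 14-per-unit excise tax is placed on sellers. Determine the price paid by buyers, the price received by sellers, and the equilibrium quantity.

Sellers keep P_s = P_b - 14 per unit, so supply in terms of the buyer price is Qs = -116 + 4P_b.
Market clearing requires 3408 - 4P_b = -116 + 4P_b; hence 3524 = 8P_b and P_b = 440.5.
So P_s = 426.5 and the quantity traded is Q = 3408 - 4(440.5) = 1646.

P_b = 440.5, P_s = 426.5, Q = 1646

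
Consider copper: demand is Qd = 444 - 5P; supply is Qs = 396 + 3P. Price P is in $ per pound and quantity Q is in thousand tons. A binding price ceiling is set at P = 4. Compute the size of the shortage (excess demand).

Shortage = 16

Evaluating both curves at the ceiling price 4 gives Qd = 424, Qs = 408.
Shortage = Qd - Qs = 424 - 408 = 16.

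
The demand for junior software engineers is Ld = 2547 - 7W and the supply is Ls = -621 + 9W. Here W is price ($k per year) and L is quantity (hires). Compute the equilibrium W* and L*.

At equilibrium Ld = Ls, so 2547 - 7W = -621 + 9W; collecting terms, 3168 = 16W and W* = 198.
Then L* = 2547 - 7(198) = 1161.

W* = 198, L* = 1161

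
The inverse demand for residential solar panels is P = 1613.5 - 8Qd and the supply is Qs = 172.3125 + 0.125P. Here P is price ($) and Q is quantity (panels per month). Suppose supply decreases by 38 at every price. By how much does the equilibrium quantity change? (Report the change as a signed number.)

Rewriting in direct form: Qd = 201.6875 - 0.125P.
At equilibrium Qd = Qs, so 201.6875 - 0.125P = 172.3125 + 0.125P; collecting terms, 29.375 = 0.25P and P* = 117.5.
Then Q* = 201.6875 - 0.125(117.5) = 187.
After the shift, supply is Qs = 134.3125 + 0.125P.
The new intersection has 67.375 = 0.25P, i.e. P = 269.5, Q = 168.
ΔQ = 168 - 187 = -19.

ΔQ = -19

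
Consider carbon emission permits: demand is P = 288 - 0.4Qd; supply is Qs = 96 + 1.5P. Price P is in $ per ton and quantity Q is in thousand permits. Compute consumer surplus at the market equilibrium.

Solving each curve for Q: Qd = 720 - 2.5P.
Equating demand and supply, 720 - 2.5P = 96 + 1.5P gives 4P = 624, so P* = 156.
From the demand curve, Q* = 720 - 2.5(156) = 330.
Demand choke price (Qd = 0): P = 720/2.5 = 288. Consumer surplus = ½ × (288 - 156) × 330 = 21780.

Consumer surplus = 21780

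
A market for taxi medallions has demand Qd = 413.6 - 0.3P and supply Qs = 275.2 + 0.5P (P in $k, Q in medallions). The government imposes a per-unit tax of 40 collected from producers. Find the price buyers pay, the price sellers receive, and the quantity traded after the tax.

P_b = 198, P_s = 158, Q = 354.2

Producers keep P_s = P_b - 40 per unit, so supply in terms of the buyer price is Qs = 255.2 + 0.5P_b.
Set Qd = Qs: 413.6 - 0.3P_b = 255.2 + 0.5P_b, so 158.4 = 0.8P_b and P_b = 198.
So P_s = 158 and the quantity traded is Q = 413.6 - 0.3(198) = 354.2.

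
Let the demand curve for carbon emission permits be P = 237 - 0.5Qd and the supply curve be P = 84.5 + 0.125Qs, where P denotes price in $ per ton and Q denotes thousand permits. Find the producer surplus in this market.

Producer surplus = 3721

Inverting to quantity form: Qd = 474 - 2P and Qs = -676 + 8P.
Set Qd = Qs: 474 - 2P = -676 + 8P, so 1150 = 10P and P* = 115.
Then Q* = 474 - 2(115) = 244.
Supply choke price (Qs = 0): P = 84.5. Producer surplus = ½ × (115 - 84.5) × 244 = 3721.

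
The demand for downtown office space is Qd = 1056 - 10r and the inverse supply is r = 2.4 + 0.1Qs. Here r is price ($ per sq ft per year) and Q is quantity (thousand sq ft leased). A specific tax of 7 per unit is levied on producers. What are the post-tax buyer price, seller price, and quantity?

Rewriting in direct form: Qs = -24 + 10r.
With a tax of 7 on producers, they supply based on the net price r_s = r_b - 7, so Qs = -94 + 10r_b.
Set Qd = Qs: 1056 - 10r_b = -94 + 10r_b, so 1150 = 20r_b and r_b = 57.5.
Then r_s = 57.5 - 7 = 50.5 and Q = 1056 - 10(57.5) = 481.

r_b = 57.5, r_s = 50.5, Q = 481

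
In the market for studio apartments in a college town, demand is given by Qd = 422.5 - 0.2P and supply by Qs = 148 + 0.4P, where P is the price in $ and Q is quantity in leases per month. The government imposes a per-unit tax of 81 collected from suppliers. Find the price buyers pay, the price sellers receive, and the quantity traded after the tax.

P_b = 511.5, P_s = 430.5, Q = 320.2

The tax drives a wedge P_b - P_s = 81. Substituting P_s = P_b - 81 into supply: Qs = 115.6 + 0.4P_b.
Set Qd = Qs: 422.5 - 0.2P_b = 115.6 + 0.4P_b, so 306.9 = 0.6P_b and P_b = 511.5.
Then P_s = 511.5 - 81 = 430.5 and Q = 422.5 - 0.2(511.5) = 320.2.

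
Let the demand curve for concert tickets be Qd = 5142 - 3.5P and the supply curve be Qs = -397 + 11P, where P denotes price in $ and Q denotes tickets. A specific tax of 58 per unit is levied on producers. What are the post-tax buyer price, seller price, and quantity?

The tax drives a wedge P_b - P_s = 58. Substituting P_s = P_b - 58 into supply: Qs = -1035 + 11P_b.
Equate demand and the shifted supply: 5142 - 3.5P_b = -1035 + 11P_b, giving 14.5P_b = 6177, so P_b = 426.
Then P_s = 426 - 58 = 368 and Q = 5142 - 3.5(426) = 3651.

P_b = 426, P_s = 368, Q = 3651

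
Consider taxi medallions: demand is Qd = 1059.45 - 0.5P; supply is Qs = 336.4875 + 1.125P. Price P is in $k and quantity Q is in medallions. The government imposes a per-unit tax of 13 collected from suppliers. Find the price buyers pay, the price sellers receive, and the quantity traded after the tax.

P_b = 453.9, P_s = 440.9, Q = 832.5

Suppliers keep P_s = P_b - 13 per unit, so supply in terms of the buyer price is Qs = 321.8625 + 1.125P_b.
Set Qd = Qs: 1059.45 - 0.5P_b = 321.8625 + 1.125P_b, so 737.5875 = 1.625P_b and P_b = 453.9.
So P_s = 440.9 and the quantity traded is Q = 1059.45 - 0.5(453.9) = 832.5.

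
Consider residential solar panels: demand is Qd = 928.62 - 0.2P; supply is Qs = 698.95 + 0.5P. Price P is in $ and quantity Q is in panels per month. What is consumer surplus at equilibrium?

Consumer surplus = 1861922.5

The market clears where 928.62 - 0.2P = 698.95 + 0.5P. Rearranging, 0.7P = 229.67, hence P* = 328.1.
From the demand curve, Q* = 928.62 - 0.2(328.1) = 863.
Demand choke price (Qd = 0): P = 928.62/0.2 = 4643.1. Consumer surplus = ½ × (4643.1 - 328.1) × 863 = 1861922.5.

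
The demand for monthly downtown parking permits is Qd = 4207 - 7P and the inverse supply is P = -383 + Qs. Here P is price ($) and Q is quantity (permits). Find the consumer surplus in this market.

Rewriting in direct form: Qs = 383 + P.
Equating demand and supply, 4207 - 7P = 383 + P gives 8P = 3824, so P* = 478.
Then Q* = 4207 - 7(478) = 861.
Demand choke price (Qd = 0): P = 4207/7 = 601. Consumer surplus = ½ × (601 - 478) × 861 = 52951.5.

Consumer surplus = 52951.5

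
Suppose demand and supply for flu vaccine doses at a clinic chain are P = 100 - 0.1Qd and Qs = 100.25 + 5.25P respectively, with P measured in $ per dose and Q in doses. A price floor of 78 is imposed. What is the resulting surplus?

Surplus = 289.75

In direct form, Qd = 1000 - 10P.
At P = 78: Qd = 220 and Qs = 509.75.
Surplus = Qs - Qd = 509.75 - 220 = 289.75.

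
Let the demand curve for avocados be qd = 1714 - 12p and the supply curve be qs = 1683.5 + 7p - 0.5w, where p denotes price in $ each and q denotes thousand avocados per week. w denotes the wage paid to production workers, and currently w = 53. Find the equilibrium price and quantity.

p* = 3, q* = 1678

With w = 53, supply is qs = 1657 + 7p.
The market clears where 1714 - 12p = 1657 + 7p. Rearranging, 19p = 57, hence p* = 3.
Substitute back: q* = 1714 - 12(3) = 1678.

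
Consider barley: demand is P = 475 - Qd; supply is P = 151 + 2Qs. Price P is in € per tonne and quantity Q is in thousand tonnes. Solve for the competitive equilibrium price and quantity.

Inverting to quantity form: Qd = 475 - P and Qs = -75.5 + 0.5P.
The market clears where 475 - P = -75.5 + 0.5P. Rearranging, 1.5P = 550.5, hence P* = 367.
Substitute back: Q* = 475 - 367 = 108.

P* = 367, Q* = 108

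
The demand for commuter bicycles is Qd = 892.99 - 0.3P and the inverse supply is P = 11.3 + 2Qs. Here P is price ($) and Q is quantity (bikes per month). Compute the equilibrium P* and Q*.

Solving each curve for Q: Qs = -5.65 + 0.5P.
Equating demand and supply, 892.99 - 0.3P = -5.65 + 0.5P gives 0.8P = 898.64, so P* = 1123.3.
Plugging P* into demand: Q* = 892.99 - 0.3(1123.3) = 556.

P* = 1123.3, Q* = 556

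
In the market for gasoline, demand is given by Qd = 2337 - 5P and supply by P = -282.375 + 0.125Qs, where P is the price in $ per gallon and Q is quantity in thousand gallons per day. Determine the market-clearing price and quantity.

Rewriting in direct form: Qs = 2259 + 8P.
Equating demand and supply, 2337 - 5P = 2259 + 8P gives 13P = 78, so P* = 6.
Then Q* = 2337 - 5(6) = 2307.

P* = 6, Q* = 2307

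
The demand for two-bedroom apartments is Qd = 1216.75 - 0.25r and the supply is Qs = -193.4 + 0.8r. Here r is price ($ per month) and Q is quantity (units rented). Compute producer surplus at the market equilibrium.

The market clears where 1216.75 - 0.25r = -193.4 + 0.8r. Rearranging, 1.05r = 1410.15, hence r* = 1343.
Plugging r* into demand: Q* = 1216.75 - 0.25(1343) = 881.
Supply choke price (Qs = 0): r = 241.75. Producer surplus = ½ × (1343 - 241.75) × 881 = 485100.625.

Producer surplus = 485100.625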